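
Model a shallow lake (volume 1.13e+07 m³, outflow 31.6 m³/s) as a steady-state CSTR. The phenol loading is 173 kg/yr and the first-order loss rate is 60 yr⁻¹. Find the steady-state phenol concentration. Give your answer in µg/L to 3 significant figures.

0.103 µg/L

Outflow Q = 31.6 m³/s × 3.156e+07 s/yr = 9.972e+08 m³/yr.
Steady-state CSTR mass balance: W = Q·C + k·V·C, so C = W/(Q + kV).
Q + kV = 9.972e+08 + 60·1.13e+07 = 1.675e+09 m³/yr.
C = 173/1.675e+09 = 1.033e-07 kg/m³ = 0.0001033 mg/L = 0.1033 µg/L.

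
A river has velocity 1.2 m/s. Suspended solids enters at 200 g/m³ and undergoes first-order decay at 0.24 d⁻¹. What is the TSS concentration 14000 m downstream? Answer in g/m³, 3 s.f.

194 g/m³

Travel time t = 14000 m / 1.2 m/s = 1.4e+04/1.2 = 1.167e+04 s = 0.135 d.
First-order decay: C = 200·exp(−0.24·0.135) = 200·0.9681 = 193.6 g/m³.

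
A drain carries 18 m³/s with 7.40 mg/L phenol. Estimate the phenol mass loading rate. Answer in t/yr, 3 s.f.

Mass flux = Q·C = 18 m³/s × 7.4 g/m³ = 133.2 g/s.
= 133.2 g/s × 31.56 = 4203 t/yr.

4200 t/yr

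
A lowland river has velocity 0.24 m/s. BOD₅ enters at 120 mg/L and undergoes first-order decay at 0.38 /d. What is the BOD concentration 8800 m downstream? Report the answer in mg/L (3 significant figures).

102 mg/L

Travel time t = 8800 m / 0.24 m/s = 8800/0.24 = 3.667e+04 s = 0.4244 d.
First-order decay: C = 120·exp(−0.38·0.4244) = 120·0.8511 = 102.1 mg/L.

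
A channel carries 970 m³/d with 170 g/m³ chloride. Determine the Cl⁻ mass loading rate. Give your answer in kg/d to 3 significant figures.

970 m³/d = 0.01123 m³/s.
Mass flux = Q·C = 0.01123 m³/s × 170 g/m³ = 1.909 g/s.
= 1.909 g/s × 86.4 = 164.9 kg/d.

165 kg/d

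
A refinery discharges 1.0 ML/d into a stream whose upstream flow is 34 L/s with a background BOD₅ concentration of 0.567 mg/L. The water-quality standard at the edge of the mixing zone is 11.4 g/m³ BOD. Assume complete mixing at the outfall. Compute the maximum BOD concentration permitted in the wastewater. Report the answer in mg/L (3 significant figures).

43.2 mg/L

1.0 ML/d = 0.01157 m³/s.
34 L/s = 0.034 m³/s.
Mass balance: 11.4·0.04557 = 0.01157·Cₑ + 0.034·0.567.
Cₑ = (0.5195 − 0.01928) / 0.01157 = 43.22 mg/L.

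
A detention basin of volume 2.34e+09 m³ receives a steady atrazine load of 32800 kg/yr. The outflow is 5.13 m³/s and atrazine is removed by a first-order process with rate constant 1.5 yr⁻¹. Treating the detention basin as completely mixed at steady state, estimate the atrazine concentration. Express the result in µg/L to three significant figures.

Outflow Q = 5.13 m³/s × 3.156e+07 s/yr = 1.619e+08 m³/yr.
Steady-state CSTR mass balance: W = Q·C + k·V·C, so C = W/(Q + kV).
Q + kV = 1.619e+08 + 1.5·2.34e+09 = 3.672e+09 m³/yr.
C = 32800/3.672e+09 = 8.933e-06 kg/m³ = 0.008933 mg/L = 8.933 µg/L.

8.93 µg/L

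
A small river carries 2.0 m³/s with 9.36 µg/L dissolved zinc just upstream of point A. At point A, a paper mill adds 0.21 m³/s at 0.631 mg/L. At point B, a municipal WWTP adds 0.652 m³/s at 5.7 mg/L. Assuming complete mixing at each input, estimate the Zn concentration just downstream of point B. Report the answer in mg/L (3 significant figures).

1.35 mg/L

9.36 µg/L = 0.00936 mg/L.
After input A: C = (2·0.00936 + 0.21·0.631) / 2.21 = 0.06843 mg/L.
After input B: C = (2.21·0.06843 + 0.652·5.7) / 2.862 = 1.351 mg/L.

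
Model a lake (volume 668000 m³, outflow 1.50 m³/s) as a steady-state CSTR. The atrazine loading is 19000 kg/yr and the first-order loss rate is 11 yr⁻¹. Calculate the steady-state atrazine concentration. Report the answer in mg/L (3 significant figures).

0.347 mg/L

Outflow Q = 1.50 m³/s × 3.156e+07 s/yr = 4.734e+07 m³/yr.
Steady-state CSTR mass balance: W = Q·C + k·V·C, so C = W/(Q + kV).
Q + kV = 4.734e+07 + 11·668000 = 5.468e+07 m³/yr.
C = 19000/5.468e+07 = 0.0003474 kg/m³ = 0.3474 mg/L.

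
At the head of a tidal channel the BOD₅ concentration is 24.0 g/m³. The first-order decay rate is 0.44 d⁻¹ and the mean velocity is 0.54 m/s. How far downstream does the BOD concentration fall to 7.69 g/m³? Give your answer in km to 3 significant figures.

From C = C₀·e^(−kt), t = ln(C₀/C)/k = ln(24.0/7.69)/0.44 = 1.138/0.44 = 2.587 d.
Distance = v·t = 0.54 m/s × 2.235e+05 s = 1.207e+05 m = 120.7 km.

121 km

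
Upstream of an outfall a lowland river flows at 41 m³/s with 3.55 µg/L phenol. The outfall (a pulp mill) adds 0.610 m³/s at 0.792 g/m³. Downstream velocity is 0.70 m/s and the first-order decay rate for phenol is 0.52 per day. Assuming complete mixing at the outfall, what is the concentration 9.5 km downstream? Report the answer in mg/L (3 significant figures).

3.55 µg/L = 0.00355 mg/L.
After complete mixing, C₀ = (0.61·0.792 + 41·0.00355) / 41.61 = 0.01511 mg/L.
Travel time t = 9500 m / 0.70 m/s = 1.357e+04 s = 0.1571 d.
C = 0.01511·exp(−0.52·0.1571) = 0.01511·0.9216 = 0.01392 mg/L.

0.0139 mg/L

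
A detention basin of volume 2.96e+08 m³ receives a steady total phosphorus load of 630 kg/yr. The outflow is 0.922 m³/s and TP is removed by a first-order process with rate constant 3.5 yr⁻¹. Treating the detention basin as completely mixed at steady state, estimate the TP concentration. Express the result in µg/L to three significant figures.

0.591 µg/L

Outflow Q = 0.922 m³/s × 3.156e+07 s/yr = 2.91e+07 m³/yr.
Steady-state CSTR mass balance: W = Q·C + k·V·C, so C = W/(Q + kV).
Q + kV = 2.91e+07 + 3.5·2.96e+08 = 1.065e+09 m³/yr.
C = 630/1.065e+09 = 5.915e-07 kg/m³ = 0.0005915 mg/L = 0.5915 µg/L.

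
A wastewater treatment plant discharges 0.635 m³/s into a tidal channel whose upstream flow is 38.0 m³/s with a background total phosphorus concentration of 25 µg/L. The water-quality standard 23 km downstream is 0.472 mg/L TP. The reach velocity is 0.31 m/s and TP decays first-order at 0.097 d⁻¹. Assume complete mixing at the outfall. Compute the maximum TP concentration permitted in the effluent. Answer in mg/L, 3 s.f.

25 µg/L = 0.025 mg/L.
Travel time to the compliance point: t = 2.3e+04/0.31 = 7.419e+04 s = 0.8587 d; decay factor exp(−0.097·0.8587) = 0.9201.
So the concentration just after mixing may be at most 0.472/0.9201 = 0.513 mg/L.
Mass balance: 0.513·38.63 = 0.635·Cₑ + 38·0.025.
Cₑ = (19.82 − 0.95) / 0.635 = 29.72 mg/L.

29.7 mg/L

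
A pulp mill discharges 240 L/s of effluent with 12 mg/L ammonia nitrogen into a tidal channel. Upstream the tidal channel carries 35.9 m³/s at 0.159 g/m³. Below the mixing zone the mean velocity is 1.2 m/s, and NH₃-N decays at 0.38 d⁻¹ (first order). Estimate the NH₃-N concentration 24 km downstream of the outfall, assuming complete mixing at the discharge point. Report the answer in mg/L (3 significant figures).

240 L/s = 0.24 m³/s.
After complete mixing, C₀ = (0.24·12 + 35.9·0.159) / 36.14 = 0.2376 mg/L.
Travel time t = 2.4e+04 m / 1.2 m/s = 2e+04 s = 0.2315 d.
C = 0.2376·exp(−0.38·0.2315) = 0.2376·0.9158 = 0.2176 mg/L.

0.218 mg/L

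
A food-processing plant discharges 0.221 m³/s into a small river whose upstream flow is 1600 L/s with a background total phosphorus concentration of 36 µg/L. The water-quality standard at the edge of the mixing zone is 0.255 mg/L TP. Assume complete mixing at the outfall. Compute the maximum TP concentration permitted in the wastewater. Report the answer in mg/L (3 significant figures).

1600 L/s = 1.6 m³/s.
36 µg/L = 0.036 mg/L.
Mass balance: 0.255·1.821 = 0.221·Cₑ + 1.6·0.036.
Cₑ = (0.4644 − 0.0576) / 0.221 = 1.841 mg/L.

1.84 mg/L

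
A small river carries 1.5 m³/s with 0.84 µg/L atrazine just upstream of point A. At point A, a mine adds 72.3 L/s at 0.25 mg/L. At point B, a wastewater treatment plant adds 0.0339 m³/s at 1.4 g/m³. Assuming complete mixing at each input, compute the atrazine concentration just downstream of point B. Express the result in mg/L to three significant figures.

0.84 µg/L = 0.00084 mg/L.
72.3 L/s = 0.0723 m³/s.
After input A: C = (1.5·0.00084 + 0.0723·0.25) / 1.572 = 0.0123 mg/L.
After input B: C = (1.572·0.0123 + 0.0339·1.4) / 1.606 = 0.04159 mg/L.

0.0416 mg/L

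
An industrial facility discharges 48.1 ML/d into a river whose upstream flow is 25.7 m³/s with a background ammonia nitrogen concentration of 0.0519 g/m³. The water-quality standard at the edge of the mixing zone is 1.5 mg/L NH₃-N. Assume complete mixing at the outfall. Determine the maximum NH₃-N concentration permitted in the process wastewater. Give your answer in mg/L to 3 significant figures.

48.1 ML/d = 0.5567 m³/s.
Mass balance: 1.5·26.26 = 0.5567·Cₑ + 25.7·0.0519.
Cₑ = (39.39 − 1.334) / 0.5567 = 68.35 mg/L.

68.3 mg/L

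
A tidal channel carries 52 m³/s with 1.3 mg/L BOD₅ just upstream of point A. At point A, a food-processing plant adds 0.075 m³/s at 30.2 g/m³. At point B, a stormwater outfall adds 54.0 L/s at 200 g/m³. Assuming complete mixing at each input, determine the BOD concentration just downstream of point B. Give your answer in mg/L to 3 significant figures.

1.55 mg/L

After input A: C = (52·1.3 + 0.075·30.2) / 52.08 = 1.342 mg/L.
54.0 L/s = 0.054 m³/s.
After input B: C = (52.08·1.342 + 0.054·200) / 52.13 = 1.547 mg/L.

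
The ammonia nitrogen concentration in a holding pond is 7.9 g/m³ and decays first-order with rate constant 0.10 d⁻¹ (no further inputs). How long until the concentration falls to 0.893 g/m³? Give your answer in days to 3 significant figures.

21.8 d

t = ln(C₀/C)/k = ln(7.9/0.893)/0.10 = 2.18/0.10 = 21.8 d.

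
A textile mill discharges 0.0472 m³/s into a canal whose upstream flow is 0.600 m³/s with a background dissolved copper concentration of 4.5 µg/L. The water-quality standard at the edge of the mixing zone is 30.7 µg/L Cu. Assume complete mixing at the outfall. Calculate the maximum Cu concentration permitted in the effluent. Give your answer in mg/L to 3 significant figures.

0.364 mg/L

4.5 µg/L = 0.0045 mg/L.
30.7 µg/L = 0.0307 mg/L.
Mass balance: 0.0307·0.6472 = 0.0472·Cₑ + 0.6·0.0045.
Cₑ = (0.01987 − 0.0027) / 0.0472 = 0.3638 mg/L.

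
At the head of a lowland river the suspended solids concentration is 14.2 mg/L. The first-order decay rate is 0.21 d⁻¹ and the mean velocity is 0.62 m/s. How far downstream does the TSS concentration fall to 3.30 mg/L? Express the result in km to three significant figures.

372 km

From C = C₀·e^(−kt), t = ln(C₀/C)/k = ln(14.2/3.30)/0.21 = 1.459/0.21 = 6.949 d.
Distance = v·t = 0.62 m/s × 6.004e+05 s = 3.723e+05 m = 372.3 km.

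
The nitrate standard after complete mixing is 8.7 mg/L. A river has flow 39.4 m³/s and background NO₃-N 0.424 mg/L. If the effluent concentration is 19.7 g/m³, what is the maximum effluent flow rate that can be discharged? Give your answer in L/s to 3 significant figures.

29600 L/s

Mass balance at complete mixing: C_std·(Q_w + Q_r) = Q_w·C_e + Q_r·C_b.
Rearranging, Q_w = Q_r·(C_std − C_b)/(C_e − C_std) = 39.4·(8.7 − 0.424) / (19.7 − 8.7) = 29.64 m³/s.
= 2.964e+04 L/s.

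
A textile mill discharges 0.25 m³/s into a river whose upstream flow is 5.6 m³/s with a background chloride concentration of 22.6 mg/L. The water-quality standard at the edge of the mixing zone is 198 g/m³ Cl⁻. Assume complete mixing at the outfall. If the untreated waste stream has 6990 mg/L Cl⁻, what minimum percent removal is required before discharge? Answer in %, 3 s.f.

41.0 %

Mass balance: 198·5.85 = 0.25·Cₑ + 5.6·22.6.
Cₑ = (1158 − 126.6) / 0.25 = 4127 mg/L.
Required removal = 1 − 4127/6990 = 40.96 %.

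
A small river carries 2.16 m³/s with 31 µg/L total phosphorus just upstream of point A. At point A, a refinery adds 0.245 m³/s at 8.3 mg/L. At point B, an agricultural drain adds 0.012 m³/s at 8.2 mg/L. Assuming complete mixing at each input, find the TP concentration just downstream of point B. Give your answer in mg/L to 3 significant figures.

31 µg/L = 0.031 mg/L.
After input A: C = (2.16·0.031 + 0.245·8.3) / 2.405 = 0.8734 mg/L.
After input B: C = (2.405·0.8734 + 0.012·8.2) / 2.417 = 0.9097 mg/L.

0.910 mg/L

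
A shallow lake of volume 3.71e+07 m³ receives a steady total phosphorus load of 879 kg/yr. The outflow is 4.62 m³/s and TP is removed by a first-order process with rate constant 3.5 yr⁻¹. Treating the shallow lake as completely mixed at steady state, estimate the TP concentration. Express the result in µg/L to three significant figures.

3.19 µg/L

Outflow Q = 4.62 m³/s × 3.156e+07 s/yr = 1.458e+08 m³/yr.
Steady-state CSTR mass balance: W = Q·C + k·V·C, so C = W/(Q + kV).
Q + kV = 1.458e+08 + 3.5·3.71e+07 = 2.756e+08 m³/yr.
C = 879/2.756e+08 = 3.189e-06 kg/m³ = 0.003189 mg/L = 3.189 µg/L.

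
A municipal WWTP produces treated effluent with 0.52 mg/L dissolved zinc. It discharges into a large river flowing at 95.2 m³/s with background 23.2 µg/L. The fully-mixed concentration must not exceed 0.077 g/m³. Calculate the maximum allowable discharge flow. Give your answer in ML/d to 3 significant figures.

999 ML/d

23.2 µg/L = 0.0232 mg/L.
Mass balance at complete mixing: C_std·(Q_w + Q_r) = Q_w·C_e + Q_r·C_b.
Rearranging, Q_w = Q_r·(C_std − C_b)/(C_e − C_std) = 95.2·(0.077 − 0.0232) / (0.52 − 0.077) = 11.56 m³/s.
= 998.9 ML/d.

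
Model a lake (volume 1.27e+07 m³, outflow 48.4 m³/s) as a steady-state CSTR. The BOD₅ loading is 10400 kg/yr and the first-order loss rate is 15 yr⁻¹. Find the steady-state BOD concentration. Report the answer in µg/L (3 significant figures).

Outflow Q = 48.4 m³/s × 3.156e+07 s/yr = 1.527e+09 m³/yr.
Steady-state CSTR mass balance: W = Q·C + k·V·C, so C = W/(Q + kV).
Q + kV = 1.527e+09 + 15·1.27e+07 = 1.718e+09 m³/yr.
C = 10400/1.718e+09 = 6.054e-06 kg/m³ = 0.006054 mg/L = 6.054 µg/L.

6.05 µg/L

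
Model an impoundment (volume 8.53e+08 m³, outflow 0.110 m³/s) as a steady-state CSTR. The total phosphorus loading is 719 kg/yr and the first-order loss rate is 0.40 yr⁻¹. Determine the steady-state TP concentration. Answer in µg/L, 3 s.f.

Outflow Q = 0.110 m³/s × 3.156e+07 s/yr = 3.471e+06 m³/yr.
Steady-state CSTR mass balance: W = Q·C + k·V·C, so C = W/(Q + kV).
Q + kV = 3.471e+06 + 0.40·8.53e+08 = 3.447e+08 m³/yr.
C = 719/3.447e+08 = 2.086e-06 kg/m³ = 0.002086 mg/L = 2.086 µg/L.

2.09 µg/L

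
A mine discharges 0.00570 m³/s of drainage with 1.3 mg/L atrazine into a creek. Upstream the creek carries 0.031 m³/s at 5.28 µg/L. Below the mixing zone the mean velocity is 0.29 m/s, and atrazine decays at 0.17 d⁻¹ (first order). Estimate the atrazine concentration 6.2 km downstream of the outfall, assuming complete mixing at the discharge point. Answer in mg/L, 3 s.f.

0.198 mg/L

5.28 µg/L = 0.00528 mg/L.
After complete mixing, C₀ = (0.0057·1.3 + 0.031·0.00528) / 0.0367 = 0.2064 mg/L.
Travel time t = 6200 m / 0.29 m/s = 2.138e+04 s = 0.2474 d.
C = 0.2064·exp(−0.17·0.2474) = 0.2064·0.9588 = 0.1979 mg/L.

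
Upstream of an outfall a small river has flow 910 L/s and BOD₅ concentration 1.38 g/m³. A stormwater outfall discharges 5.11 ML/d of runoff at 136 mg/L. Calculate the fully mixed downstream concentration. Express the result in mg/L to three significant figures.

9.60 mg/L

5.11 ML/d = 0.05914 m³/s.
910 L/s = 0.91 m³/s.
Conservation of mass across the mixing zone: C = (0.05914·136 + 0.91·1.38) / (0.05914 + 0.91) = 9.299/0.9691 = 9.595 mg/L.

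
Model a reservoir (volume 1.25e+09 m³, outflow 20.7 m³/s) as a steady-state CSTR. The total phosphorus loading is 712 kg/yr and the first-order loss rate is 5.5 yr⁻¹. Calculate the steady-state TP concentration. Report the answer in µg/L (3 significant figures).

0.0946 µg/L

Outflow Q = 20.7 m³/s × 3.156e+07 s/yr = 6.532e+08 m³/yr.
Steady-state CSTR mass balance: W = Q·C + k·V·C, so C = W/(Q + kV).
Q + kV = 6.532e+08 + 5.5·1.25e+09 = 7.528e+09 m³/yr.
C = 712/7.528e+09 = 9.458e-08 kg/m³ = 9.458e-05 mg/L = 0.09458 µg/L.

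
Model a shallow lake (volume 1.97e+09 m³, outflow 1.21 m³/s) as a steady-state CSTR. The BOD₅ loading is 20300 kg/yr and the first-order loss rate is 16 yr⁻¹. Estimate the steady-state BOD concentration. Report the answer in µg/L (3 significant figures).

Outflow Q = 1.21 m³/s × 3.156e+07 s/yr = 3.818e+07 m³/yr.
Steady-state CSTR mass balance: W = Q·C + k·V·C, so C = W/(Q + kV).
Q + kV = 3.818e+07 + 16·1.97e+09 = 3.156e+10 m³/yr.
C = 20300/3.156e+10 = 6.433e-07 kg/m³ = 0.0006433 mg/L = 0.6433 µg/L.

0.643 µg/L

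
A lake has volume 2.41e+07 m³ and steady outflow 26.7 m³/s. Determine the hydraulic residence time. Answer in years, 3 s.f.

Q = 26.7 m³/s × 3.156e+07 s/yr = 8.426e+08 m³/yr.
Hydraulic residence time τ = V/Q = 2.41e+07/8.426e+08 = 0.0286 yr.

0.0286 yr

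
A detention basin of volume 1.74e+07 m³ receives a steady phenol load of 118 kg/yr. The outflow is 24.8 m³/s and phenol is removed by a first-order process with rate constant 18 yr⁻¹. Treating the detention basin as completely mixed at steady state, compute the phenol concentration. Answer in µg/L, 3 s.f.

0.108 µg/L

Outflow Q = 24.8 m³/s × 3.156e+07 s/yr = 7.826e+08 m³/yr.
Steady-state CSTR mass balance: W = Q·C + k·V·C, so C = W/(Q + kV).
Q + kV = 7.826e+08 + 18·1.74e+07 = 1.096e+09 m³/yr.
C = 118/1.096e+09 = 1.077e-07 kg/m³ = 0.0001077 mg/L = 0.1077 µg/L.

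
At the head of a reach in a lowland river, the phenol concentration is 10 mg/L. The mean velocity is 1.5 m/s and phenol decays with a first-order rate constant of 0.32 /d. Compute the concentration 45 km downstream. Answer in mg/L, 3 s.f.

8.95 mg/L

Travel time t = 45 km / 1.5 m/s = 4.5e+04/1.5 = 3e+04 s = 0.3472 d.
First-order decay: C = 10·exp(−0.32·0.3472) = 10·0.8948 = 8.948 mg/L.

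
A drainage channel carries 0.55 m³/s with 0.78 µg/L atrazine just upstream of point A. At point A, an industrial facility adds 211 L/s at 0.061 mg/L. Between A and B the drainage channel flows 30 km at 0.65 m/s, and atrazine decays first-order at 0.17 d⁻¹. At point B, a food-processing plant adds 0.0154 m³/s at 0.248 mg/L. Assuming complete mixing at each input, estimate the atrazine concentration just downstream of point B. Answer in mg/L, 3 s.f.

0.0206 mg/L

0.78 µg/L = 0.00078 mg/L.
211 L/s = 0.211 m³/s.
After input A: C = (0.55·0.00078 + 0.211·0.061) / 0.761 = 0.01748 mg/L.
Over the 30 km reach to input B (t = 4.615e+04 s = 0.5342 d), decay gives C = 0.01748·exp(−0.17·0.5342) = 0.01596 mg/L.
After input B: C = (0.761·0.01596 + 0.0154·0.248) / 0.7764 = 0.02056 mg/L.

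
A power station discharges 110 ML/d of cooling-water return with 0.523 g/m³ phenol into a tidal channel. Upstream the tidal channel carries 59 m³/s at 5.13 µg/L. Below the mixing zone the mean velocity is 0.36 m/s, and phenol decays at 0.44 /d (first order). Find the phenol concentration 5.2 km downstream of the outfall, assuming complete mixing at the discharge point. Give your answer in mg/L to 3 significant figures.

110 ML/d = 1.273 m³/s.
5.13 µg/L = 0.00513 mg/L.
After complete mixing, C₀ = (1.273·0.523 + 59·0.00513) / 60.27 = 0.01607 mg/L.
Travel time t = 5200 m / 0.36 m/s = 1.444e+04 s = 0.1672 d.
C = 0.01607·exp(−0.44·0.1672) = 0.01607·0.9291 = 0.01493 mg/L.

0.0149 mg/L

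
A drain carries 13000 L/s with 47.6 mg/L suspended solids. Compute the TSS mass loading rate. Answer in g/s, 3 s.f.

13000 L/s = 13 m³/s.
Mass flux = Q·C = 13 m³/s × 47.6 g/m³ = 618.8 g/s.

619 g/s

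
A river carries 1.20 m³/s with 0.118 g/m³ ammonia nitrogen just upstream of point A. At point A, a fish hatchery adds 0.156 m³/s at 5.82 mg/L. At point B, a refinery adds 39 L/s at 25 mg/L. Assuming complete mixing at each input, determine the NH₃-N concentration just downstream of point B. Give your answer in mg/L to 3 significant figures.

1.45 mg/L

After input A: C = (1.2·0.118 + 0.156·5.82) / 1.356 = 0.774 mg/L.
39 L/s = 0.039 m³/s.
After input B: C = (1.356·0.774 + 0.039·25) / 1.395 = 1.451 mg/L.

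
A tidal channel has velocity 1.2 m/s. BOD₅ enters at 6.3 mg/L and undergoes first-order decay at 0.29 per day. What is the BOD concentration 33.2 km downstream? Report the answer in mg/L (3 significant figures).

Travel time t = 33.2 km / 1.2 m/s = 3.32e+04/1.2 = 2.767e+04 s = 0.3202 d.
First-order decay: C = 6.3·exp(−0.29·0.3202) = 6.3·0.9113 = 5.741 mg/L.

5.74 mg/L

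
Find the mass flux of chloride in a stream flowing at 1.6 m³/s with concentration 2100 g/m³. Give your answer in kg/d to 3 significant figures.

290000 kg/d

Mass flux = Q·C = 1.6 m³/s × 2100 g/m³ = 3360 g/s.
= 3360 g/s × 86.4 = 2.903e+05 kg/d.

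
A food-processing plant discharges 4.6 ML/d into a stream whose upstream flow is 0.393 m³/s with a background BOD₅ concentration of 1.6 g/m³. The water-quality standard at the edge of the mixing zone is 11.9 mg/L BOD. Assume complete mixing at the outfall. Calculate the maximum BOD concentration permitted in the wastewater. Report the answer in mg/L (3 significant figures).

87.9 mg/L

4.6 ML/d = 0.05324 m³/s.
Mass balance: 11.9·0.4462 = 0.05324·Cₑ + 0.393·1.6.
Cₑ = (5.31 − 0.6288) / 0.05324 = 87.93 mg/L.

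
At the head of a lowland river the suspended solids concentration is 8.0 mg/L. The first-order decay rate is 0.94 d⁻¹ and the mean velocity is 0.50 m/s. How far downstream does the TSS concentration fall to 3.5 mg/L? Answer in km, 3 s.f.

38.0 km

From C = C₀·e^(−kt), t = ln(C₀/C)/k = ln(8.0/3.5)/0.94 = 0.8267/0.94 = 0.8794 d.
Distance = v·t = 0.50 m/s × 7.598e+04 s = 3.799e+04 m = 37.99 km.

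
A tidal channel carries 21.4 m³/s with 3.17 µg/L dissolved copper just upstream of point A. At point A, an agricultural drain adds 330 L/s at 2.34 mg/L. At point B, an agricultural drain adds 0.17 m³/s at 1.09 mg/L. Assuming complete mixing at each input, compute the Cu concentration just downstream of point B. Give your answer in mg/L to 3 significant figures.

0.0468 mg/L

3.17 µg/L = 0.00317 mg/L.
330 L/s = 0.33 m³/s.
After input A: C = (21.4·0.00317 + 0.33·2.34) / 21.73 = 0.03866 mg/L.
After input B: C = (21.73·0.03866 + 0.17·1.09) / 21.9 = 0.04682 mg/L.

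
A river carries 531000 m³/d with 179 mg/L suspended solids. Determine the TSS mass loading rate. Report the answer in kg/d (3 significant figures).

95000 kg/d

531000 m³/d = 6.146 m³/s.
Mass flux = Q·C = 6.146 m³/s × 179 g/m³ = 1100 g/s.
= 1100 g/s × 86.4 = 9.505e+04 kg/d.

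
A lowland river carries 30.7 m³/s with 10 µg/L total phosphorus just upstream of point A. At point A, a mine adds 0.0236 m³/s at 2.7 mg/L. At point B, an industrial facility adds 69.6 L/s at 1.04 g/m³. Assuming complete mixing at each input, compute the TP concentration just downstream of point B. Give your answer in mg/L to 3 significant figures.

10 µg/L = 0.01 mg/L.
After input A: C = (30.7·0.01 + 0.0236·2.7) / 30.72 = 0.01207 mg/L.
69.6 L/s = 0.0696 m³/s.
After input B: C = (30.72·0.01207 + 0.0696·1.04) / 30.79 = 0.01439 mg/L.

0.0144 mg/L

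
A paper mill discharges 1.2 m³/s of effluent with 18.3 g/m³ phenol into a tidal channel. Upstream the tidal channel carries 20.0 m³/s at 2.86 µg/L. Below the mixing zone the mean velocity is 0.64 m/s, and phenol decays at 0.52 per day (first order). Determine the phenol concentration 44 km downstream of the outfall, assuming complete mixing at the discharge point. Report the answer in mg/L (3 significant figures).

0.687 mg/L

2.86 µg/L = 0.00286 mg/L.
After complete mixing, C₀ = (1.2·18.3 + 20·0.00286) / 21.2 = 1.039 mg/L.
Travel time t = 4.4e+04 m / 0.64 m/s = 6.875e+04 s = 0.7957 d.
C = 1.039·exp(−0.52·0.7957) = 1.039·0.6612 = 0.6866 mg/L.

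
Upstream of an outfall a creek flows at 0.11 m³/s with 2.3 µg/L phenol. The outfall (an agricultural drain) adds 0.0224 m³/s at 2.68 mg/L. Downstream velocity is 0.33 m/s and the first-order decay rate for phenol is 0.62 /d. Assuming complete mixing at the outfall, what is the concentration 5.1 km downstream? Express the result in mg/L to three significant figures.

0.408 mg/L

2.3 µg/L = 0.0023 mg/L.
After complete mixing, C₀ = (0.0224·2.68 + 0.11·0.0023) / 0.1324 = 0.4553 mg/L.
Travel time t = 5100 m / 0.33 m/s = 1.545e+04 s = 0.1789 d.
C = 0.4553·exp(−0.62·0.1789) = 0.4553·0.895 = 0.4075 mg/L.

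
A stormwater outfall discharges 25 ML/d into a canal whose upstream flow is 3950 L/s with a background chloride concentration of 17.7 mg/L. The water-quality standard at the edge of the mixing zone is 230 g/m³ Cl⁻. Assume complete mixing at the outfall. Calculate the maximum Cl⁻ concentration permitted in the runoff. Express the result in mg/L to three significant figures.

3130 mg/L

25 ML/d = 0.2894 m³/s.
3950 L/s = 3.95 m³/s.
Mass balance: 230·4.239 = 0.2894·Cₑ + 3.95·17.7.
Cₑ = (975.1 − 69.92) / 0.2894 = 3128 mg/L.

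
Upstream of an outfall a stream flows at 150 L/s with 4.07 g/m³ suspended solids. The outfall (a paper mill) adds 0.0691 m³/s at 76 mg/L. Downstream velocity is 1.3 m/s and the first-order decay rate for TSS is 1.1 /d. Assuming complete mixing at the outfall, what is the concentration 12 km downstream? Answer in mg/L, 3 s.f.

23.8 mg/L

150 L/s = 0.15 m³/s.
After complete mixing, C₀ = (0.0691·76 + 0.15·4.07) / 0.2191 = 26.76 mg/L.
Travel time t = 1.2e+04 m / 1.3 m/s = 9231 s = 0.1068 d.
C = 26.76·exp(−1.1·0.1068) = 26.76·0.8891 = 23.79 mg/L.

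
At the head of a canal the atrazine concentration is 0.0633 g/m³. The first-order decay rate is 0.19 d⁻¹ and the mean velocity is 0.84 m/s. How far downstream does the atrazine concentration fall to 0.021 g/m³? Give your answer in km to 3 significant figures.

From C = C₀·e^(−kt), t = ln(C₀/C)/k = ln(0.0633/0.021)/0.19 = 1.103/0.19 = 5.807 d.
Distance = v·t = 0.84 m/s × 5.017e+05 s = 4.215e+05 m = 421.5 km.

421 km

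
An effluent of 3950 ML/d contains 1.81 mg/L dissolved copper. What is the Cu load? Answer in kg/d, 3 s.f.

7150 kg/d

3950 ML/d = 45.72 m³/s.
Mass flux = Q·C = 45.72 m³/s × 1.81 g/m³ = 82.75 g/s.
= 82.75 g/s × 86.4 = 7149 kg/d.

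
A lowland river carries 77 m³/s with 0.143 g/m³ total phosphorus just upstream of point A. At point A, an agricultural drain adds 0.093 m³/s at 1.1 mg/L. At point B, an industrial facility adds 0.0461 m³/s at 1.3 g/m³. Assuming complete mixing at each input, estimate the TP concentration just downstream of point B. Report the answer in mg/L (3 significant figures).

After input A: C = (77·0.143 + 0.093·1.1) / 77.09 = 0.1442 mg/L.
After input B: C = (77.09·0.1442 + 0.0461·1.3) / 77.14 = 0.1448 mg/L.

0.145 mg/L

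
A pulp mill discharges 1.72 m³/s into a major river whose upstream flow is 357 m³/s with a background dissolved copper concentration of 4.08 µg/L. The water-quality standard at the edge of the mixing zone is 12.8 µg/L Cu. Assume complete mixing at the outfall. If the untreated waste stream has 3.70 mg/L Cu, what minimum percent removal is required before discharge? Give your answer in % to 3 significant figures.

50.7 %

4.08 µg/L = 0.00408 mg/L.
12.8 µg/L = 0.0128 mg/L.
Mass balance: 0.0128·358.7 = 1.72·Cₑ + 357·0.00408.
Cₑ = (4.592 − 1.457) / 1.72 = 1.823 mg/L.
Required removal = 1 − 1.823/3.70 = 50.74 %.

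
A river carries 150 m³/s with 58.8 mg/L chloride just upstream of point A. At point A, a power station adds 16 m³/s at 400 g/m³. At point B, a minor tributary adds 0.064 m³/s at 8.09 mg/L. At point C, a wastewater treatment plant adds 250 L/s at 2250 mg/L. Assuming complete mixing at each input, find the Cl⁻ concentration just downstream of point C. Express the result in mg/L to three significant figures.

After input A: C = (150·58.8 + 16·400) / 166 = 91.69 mg/L.
After input B: C = (166·91.69 + 0.064·8.09) / 166.1 = 91.65 mg/L.
250 L/s = 0.25 m³/s.
After input C: C = (166.1·91.65 + 0.25·2250) / 166.3 = 94.9 mg/L.

94.9 mg/L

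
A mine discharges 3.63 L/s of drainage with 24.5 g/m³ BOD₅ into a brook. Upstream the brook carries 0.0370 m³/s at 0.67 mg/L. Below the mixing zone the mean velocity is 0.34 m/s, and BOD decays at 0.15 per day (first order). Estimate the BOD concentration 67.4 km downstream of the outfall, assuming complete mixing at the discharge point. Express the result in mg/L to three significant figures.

3.63 L/s = 0.00363 m³/s.
After complete mixing, C₀ = (0.00363·24.5 + 0.037·0.67) / 0.04063 = 2.799 mg/L.
Travel time t = 6.74e+04 m / 0.34 m/s = 1.982e+05 s = 2.294 d.
C = 2.799·exp(−0.15·2.294) = 2.799·0.7088 = 1.984 mg/L.

1.98 mg/L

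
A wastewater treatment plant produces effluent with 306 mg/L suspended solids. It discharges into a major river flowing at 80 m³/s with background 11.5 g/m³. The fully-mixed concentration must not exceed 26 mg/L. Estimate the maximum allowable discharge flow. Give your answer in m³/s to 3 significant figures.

Mass balance at complete mixing: C_std·(Q_w + Q_r) = Q_w·C_e + Q_r·C_b.
Rearranging, Q_w = Q_r·(C_std − C_b)/(C_e − C_std) = 80·(26 − 11.5) / (306 − 26) = 4.143 m³/s.

4.14 m³/s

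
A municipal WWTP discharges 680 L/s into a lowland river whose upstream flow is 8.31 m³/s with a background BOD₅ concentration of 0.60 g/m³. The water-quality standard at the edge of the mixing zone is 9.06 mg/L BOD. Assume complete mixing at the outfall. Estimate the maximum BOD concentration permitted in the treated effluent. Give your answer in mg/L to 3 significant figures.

680 L/s = 0.68 m³/s.
Mass balance: 9.06·8.99 = 0.68·Cₑ + 8.31·0.6.
Cₑ = (81.45 − 4.986) / 0.68 = 112.4 mg/L.

112 mg/L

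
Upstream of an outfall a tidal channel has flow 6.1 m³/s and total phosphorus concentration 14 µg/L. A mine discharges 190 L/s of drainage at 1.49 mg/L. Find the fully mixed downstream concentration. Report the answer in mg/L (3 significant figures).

190 L/s = 0.19 m³/s.
14 µg/L = 0.014 mg/L.
Conservation of mass across the mixing zone: C = (0.19·1.49 + 6.1·0.014) / (0.19 + 6.1) = 0.3685/6.29 = 0.05859 mg/L.

0.0586 mg/L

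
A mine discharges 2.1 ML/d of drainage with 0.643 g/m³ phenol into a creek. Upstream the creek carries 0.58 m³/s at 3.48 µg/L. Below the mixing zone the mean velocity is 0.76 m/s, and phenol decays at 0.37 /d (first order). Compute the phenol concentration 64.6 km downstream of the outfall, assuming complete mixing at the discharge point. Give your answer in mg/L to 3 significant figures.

0.0203 mg/L

2.1 ML/d = 0.02431 m³/s.
3.48 µg/L = 0.00348 mg/L.
After complete mixing, C₀ = (0.02431·0.643 + 0.58·0.00348) / 0.6043 = 0.0292 mg/L.
Travel time t = 6.46e+04 m / 0.76 m/s = 8.5e+04 s = 0.9838 d.
C = 0.0292·exp(−0.37·0.9838) = 0.0292·0.6949 = 0.02029 mg/L.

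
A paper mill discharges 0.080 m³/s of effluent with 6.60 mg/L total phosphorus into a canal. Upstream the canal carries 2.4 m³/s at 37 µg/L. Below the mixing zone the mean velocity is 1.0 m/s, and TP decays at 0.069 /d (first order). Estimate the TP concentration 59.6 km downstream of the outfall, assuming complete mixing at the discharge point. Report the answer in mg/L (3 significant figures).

0.237 mg/L

37 µg/L = 0.037 mg/L.
After complete mixing, C₀ = (0.08·6.6 + 2.4·0.037) / 2.48 = 0.2487 mg/L.
Travel time t = 5.96e+04 m / 1.0 m/s = 5.96e+04 s = 0.6898 d.
C = 0.2487·exp(−0.069·0.6898) = 0.2487·0.9535 = 0.2371 mg/L.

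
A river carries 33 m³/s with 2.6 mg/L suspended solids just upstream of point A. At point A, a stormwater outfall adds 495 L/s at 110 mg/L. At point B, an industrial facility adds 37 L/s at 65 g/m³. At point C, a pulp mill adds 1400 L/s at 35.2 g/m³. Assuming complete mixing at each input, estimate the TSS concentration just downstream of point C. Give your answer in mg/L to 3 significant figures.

5.49 mg/L

495 L/s = 0.495 m³/s.
After input A: C = (33·2.6 + 0.495·110) / 33.49 = 4.187 mg/L.
37 L/s = 0.037 m³/s.
After input B: C = (33.49·4.187 + 0.037·65) / 33.53 = 4.254 mg/L.
1400 L/s = 1.4 m³/s.
After input C: C = (33.53·4.254 + 1.4·35.2) / 34.93 = 5.495 mg/L.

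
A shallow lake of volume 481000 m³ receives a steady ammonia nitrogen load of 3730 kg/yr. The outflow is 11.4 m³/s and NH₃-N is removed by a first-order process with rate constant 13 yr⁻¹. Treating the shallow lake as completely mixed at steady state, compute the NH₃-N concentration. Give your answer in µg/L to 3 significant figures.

10.2 µg/L

Outflow Q = 11.4 m³/s × 3.156e+07 s/yr = 3.598e+08 m³/yr.
Steady-state CSTR mass balance: W = Q·C + k·V·C, so C = W/(Q + kV).
Q + kV = 3.598e+08 + 13·481000 = 3.66e+08 m³/yr.
C = 3730/3.66e+08 = 1.019e-05 kg/m³ = 0.01019 mg/L = 10.19 µg/L.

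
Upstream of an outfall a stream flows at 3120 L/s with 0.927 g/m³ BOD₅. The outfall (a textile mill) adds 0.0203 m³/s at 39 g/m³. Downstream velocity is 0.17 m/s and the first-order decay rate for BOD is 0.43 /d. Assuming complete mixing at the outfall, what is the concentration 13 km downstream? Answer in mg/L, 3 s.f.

3120 L/s = 3.12 m³/s.
After complete mixing, C₀ = (0.0203·39 + 3.12·0.927) / 3.14 = 1.173 mg/L.
Travel time t = 1.3e+04 m / 0.17 m/s = 7.647e+04 s = 0.8851 d.
C = 1.173·exp(−0.43·0.8851) = 1.173·0.6835 = 0.8018 mg/L.

0.802 mg/L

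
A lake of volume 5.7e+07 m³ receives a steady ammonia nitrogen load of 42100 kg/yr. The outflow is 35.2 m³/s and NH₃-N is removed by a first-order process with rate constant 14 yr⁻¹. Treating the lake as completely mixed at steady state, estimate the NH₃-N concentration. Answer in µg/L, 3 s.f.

22.1 µg/L

Outflow Q = 35.2 m³/s × 3.156e+07 s/yr = 1.111e+09 m³/yr.
Steady-state CSTR mass balance: W = Q·C + k·V·C, so C = W/(Q + kV).
Q + kV = 1.111e+09 + 14·5.7e+07 = 1.909e+09 m³/yr.
C = 42100/1.909e+09 = 2.206e-05 kg/m³ = 0.02206 mg/L = 22.06 µg/L.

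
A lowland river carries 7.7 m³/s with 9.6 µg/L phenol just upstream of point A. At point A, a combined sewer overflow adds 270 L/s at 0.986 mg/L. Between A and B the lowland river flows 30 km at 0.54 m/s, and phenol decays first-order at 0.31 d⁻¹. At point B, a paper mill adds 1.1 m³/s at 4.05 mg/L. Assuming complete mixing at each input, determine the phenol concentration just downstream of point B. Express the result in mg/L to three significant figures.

9.6 µg/L = 0.0096 mg/L.
270 L/s = 0.27 m³/s.
After input A: C = (7.7·0.0096 + 0.27·0.986) / 7.97 = 0.04268 mg/L.
Over the 30 km reach to input B (t = 5.556e+04 s = 0.643 d), decay gives C = 0.04268·exp(−0.31·0.643) = 0.03496 mg/L.
After input B: C = (7.97·0.03496 + 1.1·4.05) / 9.07 = 0.5219 mg/L.

0.522 mg/L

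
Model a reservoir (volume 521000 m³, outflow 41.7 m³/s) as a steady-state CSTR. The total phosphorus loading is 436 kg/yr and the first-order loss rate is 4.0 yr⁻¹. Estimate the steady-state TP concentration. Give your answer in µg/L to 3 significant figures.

0.331 µg/L

Outflow Q = 41.7 m³/s × 3.156e+07 s/yr = 1.316e+09 m³/yr.
Steady-state CSTR mass balance: W = Q·C + k·V·C, so C = W/(Q + kV).
Q + kV = 1.316e+09 + 4.0·521000 = 1.318e+09 m³/yr.
C = 436/1.318e+09 = 3.308e-07 kg/m³ = 0.0003308 mg/L = 0.3308 µg/L.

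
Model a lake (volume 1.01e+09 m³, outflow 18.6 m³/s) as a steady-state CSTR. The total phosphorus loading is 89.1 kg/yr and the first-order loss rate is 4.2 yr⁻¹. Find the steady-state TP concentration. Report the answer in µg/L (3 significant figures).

0.0185 µg/L

Outflow Q = 18.6 m³/s × 3.156e+07 s/yr = 5.87e+08 m³/yr.
Steady-state CSTR mass balance: W = Q·C + k·V·C, so C = W/(Q + kV).
Q + kV = 5.87e+08 + 4.2·1.01e+09 = 4.829e+09 m³/yr.
C = 89.1/4.829e+09 = 1.845e-08 kg/m³ = 1.845e-05 mg/L = 0.01845 µg/L.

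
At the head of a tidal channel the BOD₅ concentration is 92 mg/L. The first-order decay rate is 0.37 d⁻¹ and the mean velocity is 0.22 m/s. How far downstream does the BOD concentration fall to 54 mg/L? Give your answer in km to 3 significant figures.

From C = C₀·e^(−kt), t = ln(C₀/C)/k = ln(92/54)/0.37 = 0.5328/0.37 = 1.44 d.
Distance = v·t = 0.22 m/s × 1.244e+05 s = 2.737e+04 m = 27.37 km.

27.4 km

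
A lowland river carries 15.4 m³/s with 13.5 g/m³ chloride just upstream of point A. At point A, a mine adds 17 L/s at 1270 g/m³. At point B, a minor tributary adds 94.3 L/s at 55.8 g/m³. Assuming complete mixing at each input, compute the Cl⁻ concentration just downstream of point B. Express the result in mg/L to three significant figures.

17 L/s = 0.017 m³/s.
After input A: C = (15.4·13.5 + 0.017·1270) / 15.42 = 14.89 mg/L.
94.3 L/s = 0.0943 m³/s.
After input B: C = (15.42·14.89 + 0.0943·55.8) / 15.51 = 15.13 mg/L.

15.1 mg/L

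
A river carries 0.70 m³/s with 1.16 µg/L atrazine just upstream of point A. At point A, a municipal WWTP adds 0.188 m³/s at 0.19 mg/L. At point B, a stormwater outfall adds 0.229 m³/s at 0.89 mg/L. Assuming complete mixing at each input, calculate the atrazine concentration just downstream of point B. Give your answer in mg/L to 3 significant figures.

0.215 mg/L

1.16 µg/L = 0.00116 mg/L.
After input A: C = (0.7·0.00116 + 0.188·0.19) / 0.888 = 0.04114 mg/L.
After input B: C = (0.888·0.04114 + 0.229·0.89) / 1.117 = 0.2152 mg/L.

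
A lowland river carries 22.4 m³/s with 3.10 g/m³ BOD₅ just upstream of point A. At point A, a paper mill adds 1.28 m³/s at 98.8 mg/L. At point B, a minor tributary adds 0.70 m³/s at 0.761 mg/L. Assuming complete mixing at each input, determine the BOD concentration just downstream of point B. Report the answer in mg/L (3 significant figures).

After input A: C = (22.4·3.1 + 1.28·98.8) / 23.68 = 8.273 mg/L.
After input B: C = (23.68·8.273 + 0.7·0.761) / 24.38 = 8.057 mg/L.

8.06 mg/L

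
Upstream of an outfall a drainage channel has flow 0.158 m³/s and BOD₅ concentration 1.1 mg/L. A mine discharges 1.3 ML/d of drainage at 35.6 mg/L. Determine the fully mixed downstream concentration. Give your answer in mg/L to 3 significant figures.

4.10 mg/L

1.3 ML/d = 0.01505 m³/s.
By mass balance at complete mixing, C = (0.01505·35.6 + 0.158·1.1) / (0.01505 + 0.158) = 0.7094/0.173 = 4.1 mg/L.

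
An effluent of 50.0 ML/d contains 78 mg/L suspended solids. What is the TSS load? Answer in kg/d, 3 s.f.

3900 kg/d

50.0 ML/d = 0.5787 m³/s.
Mass flux = Q·C = 0.5787 m³/s × 78 g/m³ = 45.14 g/s.
= 45.14 g/s × 86.4 = 3900 kg/d.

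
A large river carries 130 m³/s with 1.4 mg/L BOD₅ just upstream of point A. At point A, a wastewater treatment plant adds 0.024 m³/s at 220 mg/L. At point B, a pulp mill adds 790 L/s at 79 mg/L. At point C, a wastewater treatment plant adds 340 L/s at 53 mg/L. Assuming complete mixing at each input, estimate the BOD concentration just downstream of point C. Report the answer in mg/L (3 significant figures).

After input A: C = (130·1.4 + 0.024·220) / 130 = 1.44 mg/L.
790 L/s = 0.79 m³/s.
After input B: C = (130·1.44 + 0.79·79) / 130.8 = 1.909 mg/L.
340 L/s = 0.34 m³/s.
After input C: C = (130.8·1.909 + 0.34·53) / 131.2 = 2.041 mg/L.

2.04 mg/L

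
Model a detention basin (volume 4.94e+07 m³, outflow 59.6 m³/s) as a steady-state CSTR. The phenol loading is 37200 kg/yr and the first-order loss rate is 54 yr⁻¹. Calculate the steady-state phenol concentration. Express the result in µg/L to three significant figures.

Outflow Q = 59.6 m³/s × 3.156e+07 s/yr = 1.881e+09 m³/yr.
Steady-state CSTR mass balance: W = Q·C + k·V·C, so C = W/(Q + kV).
Q + kV = 1.881e+09 + 54·4.94e+07 = 4.548e+09 m³/yr.
C = 37200/4.548e+09 = 8.179e-06 kg/m³ = 0.008179 mg/L = 8.179 µg/L.

8.18 µg/L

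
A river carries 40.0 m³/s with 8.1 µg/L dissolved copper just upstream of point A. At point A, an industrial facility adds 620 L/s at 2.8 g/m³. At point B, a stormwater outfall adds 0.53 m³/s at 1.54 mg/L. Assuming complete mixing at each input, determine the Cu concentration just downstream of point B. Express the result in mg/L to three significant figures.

0.0699 mg/L

8.1 µg/L = 0.0081 mg/L.
620 L/s = 0.62 m³/s.
After input A: C = (40·0.0081 + 0.62·2.8) / 40.62 = 0.05071 mg/L.
After input B: C = (40.62·0.05071 + 0.53·1.54) / 41.15 = 0.0699 mg/L.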